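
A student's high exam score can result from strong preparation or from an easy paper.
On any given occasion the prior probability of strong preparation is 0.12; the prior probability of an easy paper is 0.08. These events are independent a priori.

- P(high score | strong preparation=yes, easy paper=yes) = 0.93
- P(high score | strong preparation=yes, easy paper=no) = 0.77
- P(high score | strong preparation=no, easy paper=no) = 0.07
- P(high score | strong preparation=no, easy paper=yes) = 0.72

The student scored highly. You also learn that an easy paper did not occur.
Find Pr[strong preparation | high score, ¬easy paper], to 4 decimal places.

Sum P(high score|·) weighted by the priors over both values of strong preparation:
  P(high score | ¬easy paper) = 0.07*0.88 + 0.77*0.12
        = 0.061600 + 0.092400 = 0.154000
Configurations with strong preparation contribute 0.092400, so
  P(strong preparation | high score, ¬easy paper) = 0.092400 / 0.154000 ≈ 0.6000

Pr[strong preparation | high score, ¬easy paper] ≈ 0.6000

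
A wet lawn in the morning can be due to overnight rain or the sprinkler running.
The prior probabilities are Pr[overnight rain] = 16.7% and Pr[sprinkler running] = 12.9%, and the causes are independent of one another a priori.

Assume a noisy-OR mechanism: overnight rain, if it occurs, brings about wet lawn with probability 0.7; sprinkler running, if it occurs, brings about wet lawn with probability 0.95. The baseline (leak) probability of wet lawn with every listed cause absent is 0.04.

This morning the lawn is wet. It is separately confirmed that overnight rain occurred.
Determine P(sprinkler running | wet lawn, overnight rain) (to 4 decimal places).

P(sprinkler running | wet lawn, overnight rain) ≈ 0.1701

Under noisy-OR, P(wet lawn | causes) = 1 − (1−0.04)·∏(1−qᵢ) over the active causes.
P(wet lawn | overnight rain) = 0.712·0.871 + 0.9856·0.129 = 0.620152 + 0.127142 = 0.747294
Restricting to configurations with sprinkler running present: 0.9856·0.129 = 0.127142.
So P(sprinkler running | wet lawn, overnight rain) = 0.127142/0.747294 ≈ 0.1701.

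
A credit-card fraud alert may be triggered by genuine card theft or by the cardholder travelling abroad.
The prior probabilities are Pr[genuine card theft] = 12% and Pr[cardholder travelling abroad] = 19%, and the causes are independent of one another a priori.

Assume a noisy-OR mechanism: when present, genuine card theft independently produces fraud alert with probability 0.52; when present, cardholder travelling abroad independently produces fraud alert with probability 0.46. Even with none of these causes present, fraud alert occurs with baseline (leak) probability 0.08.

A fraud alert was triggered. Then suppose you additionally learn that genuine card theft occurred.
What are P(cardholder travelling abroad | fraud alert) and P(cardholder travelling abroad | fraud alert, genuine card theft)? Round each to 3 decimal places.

Under noisy-OR, P(fraud alert | causes) = 1 − (1−0.08)·∏(1−qᵢ) over the active causes.
P(fraud alert) = 0.08·0.88·0.81 + 0.5032·0.88·0.19 + 0.5584·0.12·0.81 + 0.761536·0.12·0.19 = 0.057024 + 0.084135 + 0.054276 + 0.017363 = 0.212798
The cardholder travelling abroad-present share is 0.084135 + 0.017363 = 0.101498.
P(cardholder travelling abroad | fraud alert) = 0.101498 / 0.212798 ≈ 0.477

Now also conditioning on genuine card theft=true:
For the numerator, keep only cardholder travelling abroad=true terms: 0.761536×0.19 = 0.144692
The normalizing constant is 0.5584×0.81 + 0.761536×0.19 = 0.596996
P(cardholder travelling abroad | fraud alert, genuine card theft) = 0.144692/0.596996 ≈ 0.242

P(cardholder travelling abroad | fraud alert) ≈ 0.477; P(cardholder travelling abroad | fraud alert, genuine card theft) ≈ 0.242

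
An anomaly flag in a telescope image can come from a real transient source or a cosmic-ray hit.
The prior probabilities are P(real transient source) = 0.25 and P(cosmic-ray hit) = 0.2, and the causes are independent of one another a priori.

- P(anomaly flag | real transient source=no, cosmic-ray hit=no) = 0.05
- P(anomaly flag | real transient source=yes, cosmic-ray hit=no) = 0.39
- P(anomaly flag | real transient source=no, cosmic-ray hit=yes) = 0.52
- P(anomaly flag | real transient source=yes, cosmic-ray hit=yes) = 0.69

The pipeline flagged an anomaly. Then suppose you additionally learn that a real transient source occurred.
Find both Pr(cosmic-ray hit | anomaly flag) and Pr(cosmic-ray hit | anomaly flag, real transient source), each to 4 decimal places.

Pr(cosmic-ray hit | anomaly flag) ≈ 0.5102; Pr(cosmic-ray hit | anomaly flag, real transient source) ≈ 0.3067

By total probability over the 4 (real transient source, cosmic-ray hit) configurations:
  P(anomaly flag) = 0.05*0.75*0.8 + 0.52*0.75*0.2 + 0.39*0.25*0.8 + 0.69*0.25*0.2
        = 0.030000 + 0.078000 + 0.078000 + 0.034500 = 0.220500
Keeping only the cosmic-ray hit-present terms gives 0.112500, so
  P(cosmic-ray hit | anomaly flag) = 0.112500 / 0.220500 ≈ 0.5102

With the extra evidence:
Enumerate both values of cosmic-ray hit and weight by the priors:
  P(anomaly flag | real transient source) = 0.39·0.8 + 0.69·0.2
        = 0.312000 + 0.138000 = 0.450000
The terms with cosmic-ray hit present sum to 0.138000, so
  P(cosmic-ray hit | anomaly flag, real transient source) = 0.138000 / 0.450000 ≈ 0.3067
This is intercausal reasoning (explaining away): once real transient source accounts for the anomaly flag, cosmic-ray hit becomes less likely.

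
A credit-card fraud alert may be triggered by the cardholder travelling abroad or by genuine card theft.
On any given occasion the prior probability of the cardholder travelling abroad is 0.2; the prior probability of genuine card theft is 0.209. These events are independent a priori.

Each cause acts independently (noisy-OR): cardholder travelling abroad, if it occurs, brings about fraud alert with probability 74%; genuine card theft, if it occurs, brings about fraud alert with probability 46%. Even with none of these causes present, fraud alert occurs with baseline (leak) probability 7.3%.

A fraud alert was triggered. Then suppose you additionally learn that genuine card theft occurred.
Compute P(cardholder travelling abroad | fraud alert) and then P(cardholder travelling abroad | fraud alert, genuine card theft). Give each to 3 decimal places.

Under noisy-OR, P(fraud alert | causes) = 1 − (1−0.073)·∏(1−qᵢ) over the active causes.
By total probability over the 4 (cardholder travelling abroad, genuine card theft) configurations:
  P(fraud alert) = 0.073·0.8·0.791 + 0.49942·0.8·0.209 + 0.75898·0.2·0.791 + 0.869849·0.2·0.209
        = 0.046194 + 0.083503 + 0.120071 + 0.036360 = 0.286128
Keeping only the cardholder travelling abroad-present terms gives 0.156431, so
  P(cardholder travelling abroad | fraud alert) = 0.156431 / 0.286128 ≈ 0.547

With the extra evidence:
P(fraud alert | genuine card theft) = 0.49942×0.8 + 0.869849×0.2 = 0.399536 + 0.173970 = 0.573506
Of this, 0.173970 comes from 0.869849×0.2 (the cardholder travelling abroad=true cases).
P(cardholder travelling abroad | fraud alert, genuine card theft) = 0.173970 / 0.573506 ≈ 0.303

P(cardholder travelling abroad | fraud alert) ≈ 0.547; P(cardholder travelling abroad | fraud alert, genuine card theft) ≈ 0.303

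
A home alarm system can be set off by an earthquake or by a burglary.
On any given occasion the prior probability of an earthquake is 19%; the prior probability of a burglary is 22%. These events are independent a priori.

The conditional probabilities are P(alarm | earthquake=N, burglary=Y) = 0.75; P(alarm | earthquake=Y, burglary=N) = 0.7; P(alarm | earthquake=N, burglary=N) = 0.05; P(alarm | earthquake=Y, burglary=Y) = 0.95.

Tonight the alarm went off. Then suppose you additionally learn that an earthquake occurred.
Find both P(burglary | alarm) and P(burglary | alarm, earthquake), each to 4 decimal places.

P(burglary | alarm) ≈ 0.5616; P(burglary | alarm, earthquake) ≈ 0.2768

For the numerator, keep only burglary=true terms: 0.133650 + 0.039710 = 0.173360
The normalizing constant is 0.05*0.81*0.78 + 0.75*0.81*0.22 + 0.7*0.19*0.78 + 0.95*0.19*0.22 = 0.308690
P(burglary | alarm) = 0.173360/0.308690 ≈ 0.5616

Now also conditioning on earthquake=true:
Weight on burglary=true, given the evidence: 0.95·0.22 = 0.209000
Normalizer over all consistent configurations: 0.7·0.78 + 0.95·0.22 = 0.755000
Posterior = 0.209000 / 0.755000 ≈ 0.2768
Conditioning on earthquake lowers the posterior on burglary: the classic explaining-away effect in a common-effect structure.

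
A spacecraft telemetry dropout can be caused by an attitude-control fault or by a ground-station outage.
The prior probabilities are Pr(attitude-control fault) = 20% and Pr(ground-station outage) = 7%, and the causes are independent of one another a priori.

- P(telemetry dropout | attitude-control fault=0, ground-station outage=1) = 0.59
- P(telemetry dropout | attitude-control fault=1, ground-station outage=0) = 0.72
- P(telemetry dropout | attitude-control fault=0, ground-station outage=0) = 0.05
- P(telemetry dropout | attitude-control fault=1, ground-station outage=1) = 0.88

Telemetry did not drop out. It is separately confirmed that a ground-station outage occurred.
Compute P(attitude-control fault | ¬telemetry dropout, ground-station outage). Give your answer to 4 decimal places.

P(attitude-control fault | ¬telemetry dropout, ground-station outage) ≈ 0.0682

Numerator (weight on configurations with attitude-control fault): 0.12×0.2 = 0.024000
Denominator P(¬telemetry dropout | ground-station outage): 0.41×0.8 + 0.12×0.2 = 0.352000
P(attitude-control fault | ¬telemetry dropout, ground-station outage) = 0.024000/0.352000 ≈ 0.0682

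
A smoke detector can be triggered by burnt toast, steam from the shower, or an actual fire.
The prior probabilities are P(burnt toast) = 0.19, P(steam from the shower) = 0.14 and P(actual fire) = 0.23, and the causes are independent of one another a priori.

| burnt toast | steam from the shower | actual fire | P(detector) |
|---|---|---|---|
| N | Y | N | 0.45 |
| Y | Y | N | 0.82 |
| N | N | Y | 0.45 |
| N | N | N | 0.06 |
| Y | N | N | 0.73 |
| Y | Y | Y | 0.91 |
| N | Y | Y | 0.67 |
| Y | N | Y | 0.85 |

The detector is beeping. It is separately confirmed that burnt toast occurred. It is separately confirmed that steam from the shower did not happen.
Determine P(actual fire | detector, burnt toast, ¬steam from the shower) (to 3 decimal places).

P(detector | burnt toast, ¬steam from the shower) = 0.73×0.77 + 0.85×0.23 = 0.562100 + 0.195500 = 0.757600
Of this, 0.195500 comes from 0.85×0.23 (the actual fire=true cases).
P(actual fire | detector, burnt toast, ¬steam from the shower) = 0.195500 / 0.757600 ≈ 0.258

P(actual fire | detector, burnt toast, ¬steam from the shower) ≈ 0.258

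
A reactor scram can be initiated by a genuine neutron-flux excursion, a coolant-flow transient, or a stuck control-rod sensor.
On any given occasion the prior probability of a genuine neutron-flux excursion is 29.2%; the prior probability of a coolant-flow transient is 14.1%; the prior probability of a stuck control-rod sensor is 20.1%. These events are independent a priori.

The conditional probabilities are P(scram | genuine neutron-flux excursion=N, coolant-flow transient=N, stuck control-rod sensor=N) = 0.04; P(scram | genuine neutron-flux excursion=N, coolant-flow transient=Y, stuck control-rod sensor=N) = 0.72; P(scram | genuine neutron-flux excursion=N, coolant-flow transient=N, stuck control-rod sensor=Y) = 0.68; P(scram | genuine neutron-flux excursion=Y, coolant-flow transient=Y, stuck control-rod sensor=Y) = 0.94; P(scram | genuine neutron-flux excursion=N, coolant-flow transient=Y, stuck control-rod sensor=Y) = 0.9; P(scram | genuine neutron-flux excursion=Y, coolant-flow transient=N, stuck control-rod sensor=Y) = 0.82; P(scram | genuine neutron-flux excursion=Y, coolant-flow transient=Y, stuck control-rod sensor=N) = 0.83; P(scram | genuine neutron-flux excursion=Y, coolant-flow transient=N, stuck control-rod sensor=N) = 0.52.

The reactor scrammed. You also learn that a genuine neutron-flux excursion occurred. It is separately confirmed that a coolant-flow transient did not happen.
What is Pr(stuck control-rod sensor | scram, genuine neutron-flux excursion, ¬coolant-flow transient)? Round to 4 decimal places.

Pr(stuck control-rod sensor | scram, genuine neutron-flux excursion, ¬coolant-flow transient) ≈ 0.2840

P(scram | genuine neutron-flux excursion, ¬coolant-flow transient) = 0.52·0.799 + 0.82·0.201 = 0.415480 + 0.164820 = 0.580300
Of this, 0.164820 comes from 0.82·0.201 (the stuck control-rod sensor=true cases).
So P(stuck control-rod sensor | scram, genuine neutron-flux excursion, ¬coolant-flow transient) = 0.164820/0.580300 ≈ 0.2840.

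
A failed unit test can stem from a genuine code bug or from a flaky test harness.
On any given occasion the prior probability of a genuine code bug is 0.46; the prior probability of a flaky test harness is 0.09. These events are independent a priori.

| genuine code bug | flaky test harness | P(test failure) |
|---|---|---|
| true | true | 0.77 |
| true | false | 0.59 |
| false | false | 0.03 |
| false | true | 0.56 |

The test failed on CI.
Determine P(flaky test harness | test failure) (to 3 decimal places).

P(test failure) = 0.03·0.54·0.91 + 0.56·0.54·0.09 + 0.59·0.46·0.91 + 0.77·0.46·0.09 = 0.014742 + 0.027216 + 0.246974 + 0.031878 = 0.320810
The flaky test harness-present share is 0.027216 + 0.031878 = 0.059094.
So P(flaky test harness | test failure) = 0.059094/0.320810 ≈ 0.184.

P(flaky test harness | test failure) ≈ 0.184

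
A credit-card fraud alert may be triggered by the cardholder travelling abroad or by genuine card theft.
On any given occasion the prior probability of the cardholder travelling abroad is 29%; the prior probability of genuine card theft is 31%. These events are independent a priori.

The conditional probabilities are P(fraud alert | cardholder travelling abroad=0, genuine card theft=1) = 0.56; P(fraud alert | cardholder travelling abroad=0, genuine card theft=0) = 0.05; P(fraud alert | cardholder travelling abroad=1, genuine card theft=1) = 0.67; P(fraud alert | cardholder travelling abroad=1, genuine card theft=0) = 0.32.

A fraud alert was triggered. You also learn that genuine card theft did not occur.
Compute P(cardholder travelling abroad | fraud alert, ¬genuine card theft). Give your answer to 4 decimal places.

For the numerator, keep only cardholder travelling abroad=true terms: 0.32*0.29 = 0.092800
Denominator P(fraud alert | ¬genuine card theft): 0.05*0.71 + 0.32*0.29 = 0.128300
P(cardholder travelling abroad | fraud alert, ¬genuine card theft) = 0.092800/0.128300 ≈ 0.7233

P(cardholder travelling abroad | fraud alert, ¬genuine card theft) ≈ 0.7233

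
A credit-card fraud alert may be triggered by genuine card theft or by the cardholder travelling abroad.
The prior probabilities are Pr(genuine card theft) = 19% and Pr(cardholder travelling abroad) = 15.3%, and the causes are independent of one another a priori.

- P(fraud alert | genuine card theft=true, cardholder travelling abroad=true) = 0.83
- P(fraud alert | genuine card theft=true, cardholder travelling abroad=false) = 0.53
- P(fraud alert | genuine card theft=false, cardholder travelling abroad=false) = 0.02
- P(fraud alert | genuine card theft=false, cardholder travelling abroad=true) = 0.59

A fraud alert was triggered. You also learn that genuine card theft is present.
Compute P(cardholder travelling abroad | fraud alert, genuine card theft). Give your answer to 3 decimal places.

P(cardholder travelling abroad | fraud alert, genuine card theft) ≈ 0.221

Weight on cardholder travelling abroad=true, given the evidence: 0.83×0.153 = 0.126990
Normalizer over all consistent configurations: 0.53×0.847 + 0.83×0.153 = 0.575900
Posterior = 0.126990 / 0.575900 ≈ 0.221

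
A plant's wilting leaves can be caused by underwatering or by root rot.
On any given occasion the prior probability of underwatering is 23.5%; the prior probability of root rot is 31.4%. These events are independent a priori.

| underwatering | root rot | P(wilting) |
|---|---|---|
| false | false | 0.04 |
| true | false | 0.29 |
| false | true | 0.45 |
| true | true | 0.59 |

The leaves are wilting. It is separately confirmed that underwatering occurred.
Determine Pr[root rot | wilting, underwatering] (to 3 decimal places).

Numerator (weight on configurations with root rot): 0.59*0.314 = 0.185260
Normalizer over all consistent configurations: 0.29*0.686 + 0.59*0.314 = 0.384200
P(root rot | wilting, underwatering) = 0.185260/0.384200 ≈ 0.482

Pr[root rot | wilting, underwatering] ≈ 0.482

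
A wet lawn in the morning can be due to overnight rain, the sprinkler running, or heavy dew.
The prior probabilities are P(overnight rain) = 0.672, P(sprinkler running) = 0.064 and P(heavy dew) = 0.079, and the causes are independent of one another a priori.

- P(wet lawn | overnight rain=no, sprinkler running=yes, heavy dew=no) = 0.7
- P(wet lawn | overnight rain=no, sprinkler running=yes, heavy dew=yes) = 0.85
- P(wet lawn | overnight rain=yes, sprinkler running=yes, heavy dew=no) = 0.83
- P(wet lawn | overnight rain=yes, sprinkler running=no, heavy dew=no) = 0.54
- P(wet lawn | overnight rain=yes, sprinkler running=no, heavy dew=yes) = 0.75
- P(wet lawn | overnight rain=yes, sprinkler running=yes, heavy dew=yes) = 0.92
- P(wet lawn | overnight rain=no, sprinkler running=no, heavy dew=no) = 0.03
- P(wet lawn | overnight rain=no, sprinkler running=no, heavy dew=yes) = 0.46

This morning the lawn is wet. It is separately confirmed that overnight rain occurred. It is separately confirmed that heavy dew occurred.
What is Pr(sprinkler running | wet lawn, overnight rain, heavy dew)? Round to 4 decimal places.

Pr(sprinkler running | wet lawn, overnight rain, heavy dew) ≈ 0.0774

P(wet lawn | overnight rain, heavy dew) = 0.75·0.936 + 0.92·0.064 = 0.702000 + 0.058880 = 0.760880
Restricting to configurations with sprinkler running present: 0.92·0.064 = 0.058880.
P(sprinkler running | wet lawn, overnight rain, heavy dew) = 0.058880 / 0.760880 ≈ 0.0774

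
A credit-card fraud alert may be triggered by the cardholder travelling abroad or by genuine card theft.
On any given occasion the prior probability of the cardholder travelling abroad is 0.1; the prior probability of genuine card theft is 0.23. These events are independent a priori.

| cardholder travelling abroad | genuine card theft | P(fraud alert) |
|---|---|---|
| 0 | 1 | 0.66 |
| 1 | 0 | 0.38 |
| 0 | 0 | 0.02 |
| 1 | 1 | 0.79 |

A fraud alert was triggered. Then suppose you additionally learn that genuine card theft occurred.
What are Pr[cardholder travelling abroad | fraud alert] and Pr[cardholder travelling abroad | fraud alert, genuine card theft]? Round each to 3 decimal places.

Pr[cardholder travelling abroad | fraud alert] ≈ 0.240; Pr[cardholder travelling abroad | fraud alert, genuine card theft] ≈ 0.117

Enumerate the 4 (cardholder travelling abroad, genuine card theft) configurations and weight by the priors:
  P(fraud alert) = 0.02×0.9×0.77 + 0.66×0.9×0.23 + 0.38×0.1×0.77 + 0.79×0.1×0.23
        = 0.013860 + 0.136620 + 0.029260 + 0.018170 = 0.197910
Configurations with cardholder travelling abroad contribute 0.047430, so
  P(cardholder travelling abroad | fraud alert) = 0.047430 / 0.197910 ≈ 0.240

Now condition on the additional information:
P(fraud alert | genuine card theft) = 0.66·0.9 + 0.79·0.1 = 0.594000 + 0.079000 = 0.673000
Of this, 0.079000 comes from 0.79·0.1 (the cardholder travelling abroad=true cases).
Hence the posterior is 0.079000/0.673000 ≈ 0.117.
— genuine card theft explains away the evidence for cardholder travelling abroad.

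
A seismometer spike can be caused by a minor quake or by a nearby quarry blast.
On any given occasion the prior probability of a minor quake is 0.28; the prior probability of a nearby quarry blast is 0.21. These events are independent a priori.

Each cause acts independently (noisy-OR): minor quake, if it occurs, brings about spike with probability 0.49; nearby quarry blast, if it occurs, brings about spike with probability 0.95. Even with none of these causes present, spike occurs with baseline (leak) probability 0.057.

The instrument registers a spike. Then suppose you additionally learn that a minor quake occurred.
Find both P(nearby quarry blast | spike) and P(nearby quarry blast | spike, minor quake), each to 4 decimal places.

P(nearby quarry blast | spike) ≈ 0.5777; P(nearby quarry blast | spike, minor quake) ≈ 0.3332

Under noisy-OR, P(spike | causes) = 1 − (1−0.057)·∏(1−qᵢ) over the active causes.
Weight on nearby quarry blast=true, given the evidence: 0.144071 + 0.057386 = 0.201457
Normalizer over all consistent configurations: 0.057·0.72·0.79 + 0.95285·0.72·0.21 + 0.51907·0.28·0.79 + 0.975954·0.28·0.21 = 0.348697
Posterior = 0.201457 / 0.348697 ≈ 0.5777

Now condition on the additional information:
P(spike | minor quake) = 0.51907*0.79 + 0.975954*0.21 = 0.410065 + 0.204950 = 0.615015
Of this, 0.204950 comes from 0.975954*0.21 (the nearby quarry blast=true cases).
Hence the posterior is 0.204950/0.615015 ≈ 0.3332.
— minor quake explains away the evidence for nearby quarry blast.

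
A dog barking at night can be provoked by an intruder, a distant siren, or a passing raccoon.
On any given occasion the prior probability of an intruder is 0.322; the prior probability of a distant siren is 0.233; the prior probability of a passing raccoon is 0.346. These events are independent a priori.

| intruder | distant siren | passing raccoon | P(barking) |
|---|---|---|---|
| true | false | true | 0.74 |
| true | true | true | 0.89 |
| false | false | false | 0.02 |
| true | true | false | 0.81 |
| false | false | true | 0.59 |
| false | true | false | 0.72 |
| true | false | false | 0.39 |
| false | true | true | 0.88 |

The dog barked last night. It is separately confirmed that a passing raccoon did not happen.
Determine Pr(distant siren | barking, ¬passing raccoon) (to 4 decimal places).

P(barking | ¬passing raccoon) = 0.02·0.678·0.767 + 0.72·0.678·0.233 + 0.39·0.322·0.767 + 0.81·0.322·0.233 = 0.010401 + 0.113741 + 0.096320 + 0.060771 = 0.281233
Of this, 0.174512 comes from 0.113741 + 0.060771 (the distant siren=true cases).
Hence the posterior is 0.174512/0.281233 ≈ 0.6205.

Pr(distant siren | barking, ¬passing raccoon) ≈ 0.6205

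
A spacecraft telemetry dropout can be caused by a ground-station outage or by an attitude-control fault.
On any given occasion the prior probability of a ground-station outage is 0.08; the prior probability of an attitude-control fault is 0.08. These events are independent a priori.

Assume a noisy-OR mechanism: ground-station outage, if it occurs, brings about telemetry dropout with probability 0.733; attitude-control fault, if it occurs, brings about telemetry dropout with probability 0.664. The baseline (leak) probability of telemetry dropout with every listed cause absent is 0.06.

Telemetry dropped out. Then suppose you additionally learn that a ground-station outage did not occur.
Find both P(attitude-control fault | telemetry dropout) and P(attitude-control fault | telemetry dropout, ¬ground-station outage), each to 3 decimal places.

P(attitude-control fault | telemetry dropout) ≈ 0.347; P(attitude-control fault | telemetry dropout, ¬ground-station outage) ≈ 0.498

Under noisy-OR, P(telemetry dropout | causes) = 1 − (1−0.06)·∏(1−qᵢ) over the active causes.
Weight on attitude-control fault=true, given the evidence: 0.050354 + 0.005860 = 0.056214
The normalizing constant is 0.06·0.92·0.92 + 0.68416·0.92·0.08 + 0.74902·0.08·0.92 + 0.915671·0.08·0.08 = 0.162126
Posterior = 0.056214 / 0.162126 ≈ 0.347

Now condition on the additional information:
Numerator (weight on configurations with attitude-control fault): 0.68416*0.08 = 0.054733
The normalizing constant is 0.06*0.92 + 0.68416*0.08 = 0.109933
P(attitude-control fault | telemetry dropout, ¬ground-station outage) = 0.054733/0.109933 ≈ 0.498
With ground-station outage excluded, attitude-control fault must carry more of the explanatory weight for the telemetry dropout.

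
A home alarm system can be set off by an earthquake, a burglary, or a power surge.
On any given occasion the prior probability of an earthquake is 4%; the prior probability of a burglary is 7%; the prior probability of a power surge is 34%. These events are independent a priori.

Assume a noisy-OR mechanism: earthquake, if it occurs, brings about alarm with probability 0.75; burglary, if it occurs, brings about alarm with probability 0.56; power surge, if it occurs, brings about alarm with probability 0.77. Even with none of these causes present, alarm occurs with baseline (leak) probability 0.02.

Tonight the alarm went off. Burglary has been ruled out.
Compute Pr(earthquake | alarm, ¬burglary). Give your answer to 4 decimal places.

Pr(earthquake | alarm, ¬burglary) ≈ 0.1099

Under noisy-OR, P(alarm | causes) = 1 − (1−0.02)·∏(1−qᵢ) over the active causes.
P(alarm | ¬burglary) = 0.02*0.96*0.66 + 0.7746*0.96*0.34 + 0.755*0.04*0.66 + 0.94365*0.04*0.34 = 0.012672 + 0.252829 + 0.019932 + 0.012834 = 0.298267
The earthquake-present share is 0.019932 + 0.012834 = 0.032766.
Hence the posterior is 0.032766/0.298267 ≈ 0.1099.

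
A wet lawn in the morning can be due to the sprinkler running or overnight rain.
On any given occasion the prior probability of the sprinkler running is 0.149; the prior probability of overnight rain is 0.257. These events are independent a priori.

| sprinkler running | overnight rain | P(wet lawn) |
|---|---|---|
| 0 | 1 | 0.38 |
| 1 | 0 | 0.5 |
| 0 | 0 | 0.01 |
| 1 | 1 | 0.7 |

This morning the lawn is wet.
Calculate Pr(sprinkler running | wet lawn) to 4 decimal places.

P(wet lawn) = 0.01×0.851×0.743 + 0.38×0.851×0.257 + 0.5×0.149×0.743 + 0.7×0.149×0.257 = 0.006323 + 0.083109 + 0.055353 + 0.026805 = 0.171590
Restricting to configurations with sprinkler running present: 0.055353 + 0.026805 = 0.082158.
So P(sprinkler running | wet lawn) = 0.082158/0.171590 ≈ 0.4788.

Pr(sprinkler running | wet lawn) ≈ 0.4788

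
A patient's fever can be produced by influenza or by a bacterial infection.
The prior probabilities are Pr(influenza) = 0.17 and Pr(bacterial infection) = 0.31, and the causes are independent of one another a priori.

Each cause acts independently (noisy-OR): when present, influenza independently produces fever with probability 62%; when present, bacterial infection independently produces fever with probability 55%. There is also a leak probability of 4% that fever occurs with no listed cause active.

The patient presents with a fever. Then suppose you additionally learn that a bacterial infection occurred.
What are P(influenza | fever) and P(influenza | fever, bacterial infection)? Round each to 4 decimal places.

P(influenza | fever) ≈ 0.4122; P(influenza | fever, bacterial infection) ≈ 0.2316

Under noisy-OR, P(fever | causes) = 1 − (1−0.04)·∏(1−qᵢ) over the active causes.
Sum P(fever|·) weighted by the priors over the 4 (influenza, bacterial infection) configurations:
  P(fever) = 0.04·0.83·0.69 + 0.568·0.83·0.31 + 0.6352·0.17·0.69 + 0.83584·0.17·0.31
        = 0.022908 + 0.146146 + 0.074509 + 0.044049 = 0.287612
Configurations with influenza contribute 0.118558, so
  P(influenza | fever) = 0.118558 / 0.287612 ≈ 0.4122

Now also conditioning on bacterial infection=true:
Numerator (weight on configurations with influenza): 0.83584*0.17 = 0.142093
Normalizer over all consistent configurations: 0.568*0.83 + 0.83584*0.17 = 0.613533
Posterior = 0.142093 / 0.613533 ≈ 0.2316
The drop from 0.4122 to 0.2316 is the explaining-away (discounting) effect.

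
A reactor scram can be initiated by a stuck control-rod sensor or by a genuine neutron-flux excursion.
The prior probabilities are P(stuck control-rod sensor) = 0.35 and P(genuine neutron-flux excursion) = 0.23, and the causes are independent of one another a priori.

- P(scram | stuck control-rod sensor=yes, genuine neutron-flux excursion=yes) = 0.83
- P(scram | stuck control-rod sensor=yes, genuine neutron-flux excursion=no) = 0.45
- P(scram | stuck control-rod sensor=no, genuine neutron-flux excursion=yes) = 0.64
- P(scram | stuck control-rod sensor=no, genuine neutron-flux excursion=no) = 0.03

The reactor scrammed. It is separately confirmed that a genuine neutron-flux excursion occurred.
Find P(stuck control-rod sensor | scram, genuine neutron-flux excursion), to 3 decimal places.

P(scram | genuine neutron-flux excursion) = 0.64×0.65 + 0.83×0.35 = 0.416000 + 0.290500 = 0.706500
Of this, 0.290500 comes from 0.83×0.35 (the stuck control-rod sensor=true cases).
P(stuck control-rod sensor | scram, genuine neutron-flux excursion) = 0.290500 / 0.706500 ≈ 0.411

P(stuck control-rod sensor | scram, genuine neutron-flux excursion) ≈ 0.411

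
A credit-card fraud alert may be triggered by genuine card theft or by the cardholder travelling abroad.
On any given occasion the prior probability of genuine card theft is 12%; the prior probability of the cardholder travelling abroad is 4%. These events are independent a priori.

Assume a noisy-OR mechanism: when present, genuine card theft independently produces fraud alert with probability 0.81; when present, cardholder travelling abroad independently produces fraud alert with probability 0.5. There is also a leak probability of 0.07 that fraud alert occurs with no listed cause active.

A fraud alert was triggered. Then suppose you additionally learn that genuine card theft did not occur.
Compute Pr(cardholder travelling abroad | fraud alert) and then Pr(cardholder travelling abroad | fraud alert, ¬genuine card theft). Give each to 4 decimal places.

Pr(cardholder travelling abroad | fraud alert) ≈ 0.1310; Pr(cardholder travelling abroad | fraud alert, ¬genuine card theft) ≈ 0.2415

Under noisy-OR, P(fraud alert | causes) = 1 − (1−0.07)·∏(1−qᵢ) over the active causes.
P(fraud alert) = 0.07*0.88*0.96 + 0.535*0.88*0.04 + 0.8233*0.12*0.96 + 0.91165*0.12*0.04 = 0.059136 + 0.018832 + 0.094844 + 0.004376 = 0.177188
Restricting to configurations with cardholder travelling abroad present: 0.018832 + 0.004376 = 0.023208.
P(cardholder travelling abroad | fraud alert) = 0.023208 / 0.177188 ≈ 0.1310

With the extra evidence:
For the numerator, keep only cardholder travelling abroad=true terms: 0.535·0.04 = 0.021400
Denominator P(fraud alert | ¬genuine card theft): 0.07·0.96 + 0.535·0.04 = 0.088600
P(cardholder travelling abroad | fraud alert, ¬genuine card theft) = 0.021400/0.088600 ≈ 0.2415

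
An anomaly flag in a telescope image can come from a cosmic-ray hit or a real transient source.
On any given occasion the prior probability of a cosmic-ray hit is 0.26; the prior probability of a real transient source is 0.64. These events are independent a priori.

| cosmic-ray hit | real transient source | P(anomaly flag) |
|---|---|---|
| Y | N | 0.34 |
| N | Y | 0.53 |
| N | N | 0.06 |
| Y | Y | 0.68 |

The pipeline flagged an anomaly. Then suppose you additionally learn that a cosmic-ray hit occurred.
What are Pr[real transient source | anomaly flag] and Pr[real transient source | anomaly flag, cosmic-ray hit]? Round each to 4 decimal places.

Pr[real transient source | anomaly flag] ≈ 0.8840; Pr[real transient source | anomaly flag, cosmic-ray hit] ≈ 0.7805

P(anomaly flag) = 0.06×0.74×0.36 + 0.53×0.74×0.64 + 0.34×0.26×0.36 + 0.68×0.26×0.64 = 0.015984 + 0.251008 + 0.031824 + 0.113152 = 0.411968
Of this, 0.364160 comes from 0.251008 + 0.113152 (the real transient source=true cases).
So P(real transient source | anomaly flag) = 0.364160/0.411968 ≈ 0.8840.

With the extra evidence:
P(anomaly flag | cosmic-ray hit) = 0.34·0.36 + 0.68·0.64 = 0.122400 + 0.435200 = 0.557600
The real transient source-present share is 0.68·0.64 = 0.435200.
P(real transient source | anomaly flag, cosmic-ray hit) = 0.435200 / 0.557600 ≈ 0.7805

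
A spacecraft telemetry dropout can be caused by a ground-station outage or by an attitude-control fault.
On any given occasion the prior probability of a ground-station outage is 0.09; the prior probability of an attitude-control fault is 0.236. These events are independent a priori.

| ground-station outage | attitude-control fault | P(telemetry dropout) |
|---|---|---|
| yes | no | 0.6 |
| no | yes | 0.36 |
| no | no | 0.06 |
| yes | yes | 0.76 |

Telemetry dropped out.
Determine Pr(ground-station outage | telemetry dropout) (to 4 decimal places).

Pr(ground-station outage | telemetry dropout) ≈ 0.3253

P(telemetry dropout) = 0.06×0.91×0.764 + 0.36×0.91×0.236 + 0.6×0.09×0.764 + 0.76×0.09×0.236 = 0.041714 + 0.077314 + 0.041256 + 0.016142 = 0.176426
The ground-station outage-present share is 0.041256 + 0.016142 = 0.057398.
Hence the posterior is 0.057398/0.176426 ≈ 0.3253.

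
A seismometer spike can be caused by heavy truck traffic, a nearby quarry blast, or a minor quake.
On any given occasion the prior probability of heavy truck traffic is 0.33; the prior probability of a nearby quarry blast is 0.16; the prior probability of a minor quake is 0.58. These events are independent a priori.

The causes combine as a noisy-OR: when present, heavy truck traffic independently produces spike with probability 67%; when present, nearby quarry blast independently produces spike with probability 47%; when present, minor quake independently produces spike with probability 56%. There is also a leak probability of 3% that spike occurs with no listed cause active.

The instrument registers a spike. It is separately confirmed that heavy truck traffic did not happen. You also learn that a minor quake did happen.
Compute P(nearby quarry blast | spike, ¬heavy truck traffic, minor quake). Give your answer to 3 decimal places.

Under noisy-OR, P(spike | causes) = 1 − (1−0.03)·∏(1−qᵢ) over the active causes.
P(spike | ¬heavy truck traffic, minor quake) = 0.5732·0.84 + 0.773796·0.16 = 0.481488 + 0.123807 = 0.605295
Restricting to configurations with nearby quarry blast present: 0.773796·0.16 = 0.123807.
So P(nearby quarry blast | spike, ¬heavy truck traffic, minor quake) = 0.123807/0.605295 ≈ 0.205.

P(nearby quarry blast | spike, ¬heavy truck traffic, minor quake) ≈ 0.205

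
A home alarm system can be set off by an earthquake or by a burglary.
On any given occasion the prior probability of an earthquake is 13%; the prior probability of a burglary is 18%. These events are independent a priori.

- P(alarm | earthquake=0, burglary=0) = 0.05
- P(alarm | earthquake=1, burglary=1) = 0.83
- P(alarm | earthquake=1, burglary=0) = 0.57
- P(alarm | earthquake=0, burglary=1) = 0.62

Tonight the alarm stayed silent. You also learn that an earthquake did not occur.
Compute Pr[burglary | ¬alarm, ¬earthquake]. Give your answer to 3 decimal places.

Pr[burglary | ¬alarm, ¬earthquake] ≈ 0.081

P(¬alarm | ¬earthquake) = 0.95·0.82 + 0.38·0.18 = 0.779000 + 0.068400 = 0.847400
Restricting to configurations with burglary present: 0.38·0.18 = 0.068400.
P(burglary | ¬alarm, ¬earthquake) = 0.068400 / 0.847400 ≈ 0.081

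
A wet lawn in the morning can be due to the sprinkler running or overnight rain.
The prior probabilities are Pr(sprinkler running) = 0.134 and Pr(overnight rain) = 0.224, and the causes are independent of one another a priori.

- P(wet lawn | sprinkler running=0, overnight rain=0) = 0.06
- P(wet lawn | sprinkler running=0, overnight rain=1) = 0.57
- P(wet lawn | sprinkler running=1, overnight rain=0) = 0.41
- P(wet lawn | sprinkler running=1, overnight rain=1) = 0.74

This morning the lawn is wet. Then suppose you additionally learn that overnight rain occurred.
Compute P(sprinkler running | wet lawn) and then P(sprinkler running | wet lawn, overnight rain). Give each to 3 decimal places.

P(wet lawn) = 0.06·0.866·0.776 + 0.57·0.866·0.224 + 0.41·0.134·0.776 + 0.74·0.134·0.224 = 0.040321 + 0.110571 + 0.042633 + 0.022212 = 0.215737
Of this, 0.064845 comes from 0.042633 + 0.022212 (the sprinkler running=true cases).
Hence the posterior is 0.064845/0.215737 ≈ 0.301.

Now also conditioning on overnight rain=true:
P(wet lawn | overnight rain) = 0.57×0.866 + 0.74×0.134 = 0.493620 + 0.099160 = 0.592780
The sprinkler running-present share is 0.74×0.134 = 0.099160.
So P(sprinkler running | wet lawn, overnight rain) = 0.099160/0.592780 ≈ 0.167.
The drop from 0.301 to 0.167 is the explaining-away (discounting) effect.

P(sprinkler running | wet lawn) ≈ 0.301; P(sprinkler running | wet lawn, overnight rain) ≈ 0.167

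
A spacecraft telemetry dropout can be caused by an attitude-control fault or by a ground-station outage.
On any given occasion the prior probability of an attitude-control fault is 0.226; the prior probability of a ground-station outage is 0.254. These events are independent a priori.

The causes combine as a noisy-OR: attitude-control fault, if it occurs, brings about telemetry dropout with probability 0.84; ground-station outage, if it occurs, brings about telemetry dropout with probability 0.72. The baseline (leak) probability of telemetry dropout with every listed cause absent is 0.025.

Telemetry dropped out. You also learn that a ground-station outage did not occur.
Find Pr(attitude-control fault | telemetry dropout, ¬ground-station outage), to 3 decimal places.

Under noisy-OR, P(telemetry dropout | causes) = 1 − (1−0.025)·∏(1−qᵢ) over the active causes.
Numerator (weight on configurations with attitude-control fault): 0.844*0.226 = 0.190744
The normalizing constant is 0.025*0.774 + 0.844*0.226 = 0.210094
Posterior = 0.190744 / 0.210094 ≈ 0.908

Pr(attitude-control fault | telemetry dropout, ¬ground-station outage) ≈ 0.908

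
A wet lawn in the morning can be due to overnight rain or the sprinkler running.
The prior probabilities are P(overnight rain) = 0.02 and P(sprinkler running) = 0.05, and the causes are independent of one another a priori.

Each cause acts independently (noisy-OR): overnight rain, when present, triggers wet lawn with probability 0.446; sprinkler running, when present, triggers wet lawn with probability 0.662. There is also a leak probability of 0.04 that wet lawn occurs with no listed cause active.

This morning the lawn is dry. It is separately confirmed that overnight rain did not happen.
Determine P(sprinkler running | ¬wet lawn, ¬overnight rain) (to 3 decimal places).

Under noisy-OR, P(wet lawn | causes) = 1 − (1−0.04)·∏(1−qᵢ) over the active causes.
For the numerator, keep only sprinkler running=true terms: 0.32448·0.05 = 0.016224
The normalizing constant is 0.96·0.95 + 0.32448·0.05 = 0.928224
Posterior = 0.016224 / 0.928224 ≈ 0.017

P(sprinkler running | ¬wet lawn, ¬overnight rain) ≈ 0.017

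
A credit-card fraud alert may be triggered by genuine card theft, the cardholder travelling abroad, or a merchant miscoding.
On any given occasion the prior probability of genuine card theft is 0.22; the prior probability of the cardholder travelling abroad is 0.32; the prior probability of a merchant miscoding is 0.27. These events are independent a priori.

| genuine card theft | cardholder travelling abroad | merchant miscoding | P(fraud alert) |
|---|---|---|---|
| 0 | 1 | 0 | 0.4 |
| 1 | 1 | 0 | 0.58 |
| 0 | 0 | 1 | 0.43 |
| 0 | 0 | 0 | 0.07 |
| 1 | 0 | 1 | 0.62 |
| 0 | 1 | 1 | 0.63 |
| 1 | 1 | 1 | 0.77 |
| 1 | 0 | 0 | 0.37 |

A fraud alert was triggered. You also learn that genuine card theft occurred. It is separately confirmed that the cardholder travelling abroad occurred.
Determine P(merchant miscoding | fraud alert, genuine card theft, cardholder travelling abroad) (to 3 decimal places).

P(fraud alert | genuine card theft, cardholder travelling abroad) = 0.58·0.73 + 0.77·0.27 = 0.423400 + 0.207900 = 0.631300
The merchant miscoding-present share is 0.77·0.27 = 0.207900.
So P(merchant miscoding | fraud alert, genuine card theft, cardholder travelling abroad) = 0.207900/0.631300 ≈ 0.329.

P(merchant miscoding | fraud alert, genuine card theft, cardholder travelling abroad) ≈ 0.329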